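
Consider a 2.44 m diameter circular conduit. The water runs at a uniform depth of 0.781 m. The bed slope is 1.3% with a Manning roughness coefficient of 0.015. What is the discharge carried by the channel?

For a circular section of diameter D = 2.44 m at depth y = 0.781 m, the central angle is θ = 2 arccos(1 − 2y/D) = 2.405 rad. Then A = (D²/8)(θ − sin θ) = 1.29 m² and P = Dθ/2 = 2.935 m.
Hydraulic radius R = A/P = 1.29/2.935 = 0.4397 m.
Manning's equation: Q = (1/n) A R^(2/3) S^(1/2) = (1/0.015) × 1.29 × 0.4397^(2/3) × 0.013^(1/2) = 5.67 m³/s.

Q = 5.67 m³/s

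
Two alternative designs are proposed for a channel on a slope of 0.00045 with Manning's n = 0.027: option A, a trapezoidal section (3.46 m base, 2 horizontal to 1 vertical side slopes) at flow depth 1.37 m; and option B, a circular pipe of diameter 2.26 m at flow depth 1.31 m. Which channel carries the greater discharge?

channel A

Channel A: With bottom width b = 3.46 m and side slope z = 2: A = (b + zy)y = (3.46 + 2×1.37)×1.37 = 8.494 m²; P = b + 2y√(1+z²) = 3.46 + 2×1.37×2.236 = 9.587 m. Hydraulic radius R = A/P = 8.494/9.587 = 0.886 m. Q_A = (1/0.027)·8.494·0.886^(2/3)·√0.00045 = 6.156 m³/s.
Channel B: For a circular section of diameter D = 2.26 m at depth y = 1.31 m, the central angle is θ = 2 arccos(1 − 2y/D) = 3.462 rad. Then A = (D²/8)(θ − sin θ) = 2.411 m² and P = Dθ/2 = 3.912 m. Hydraulic radius R = A/P = 2.411/3.912 = 0.6163 m. Q_B = (1/0.027)·2.411·0.6163^(2/3)·√0.00045 = 1.372 m³/s.
Q_A = 6.156 m³/s vs Q_B = 1.372 m³/s, so channel A carries more.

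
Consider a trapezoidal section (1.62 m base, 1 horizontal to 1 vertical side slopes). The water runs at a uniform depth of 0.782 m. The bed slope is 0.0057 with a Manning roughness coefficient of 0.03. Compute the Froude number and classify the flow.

With bottom width b = 1.62 m and side slope z = 1: A = (b + zy)y = (1.62 + 1×0.782)×0.782 = 1.878 m²; P = b + 2y√(1+z²) = 1.62 + 2×0.782×1.414 = 3.832 m.
Hydraulic radius R = A/P = 1.878/3.832 = 0.4902 m.
V = (1/n) R^(2/3) √S = (1/0.03) × 0.4902^(2/3) × √0.0057 = 1.565 m/s. Hydraulic depth D_h = A/T = 1.878/3.184 = 0.5899 m.
Froude number Fr = V/√(g·D_h) = 1.565/√(9.81×0.5899) = 0.65, which is less than 1, so the flow is subcritical.

subcritical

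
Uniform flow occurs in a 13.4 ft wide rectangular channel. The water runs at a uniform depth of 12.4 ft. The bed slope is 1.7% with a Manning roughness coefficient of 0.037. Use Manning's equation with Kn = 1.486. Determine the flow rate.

Q = 2320 ft³/s

Flow area A = b·y = 13.4 × 12.4 = 166.2 ft². Wetted perimeter P = b + 2y = 13.4 + 2×12.4 = 38.2 ft.
Hydraulic radius R = A/P = 166.2/38.2 = 4.35 ft.
Manning's equation: Q = (1.486/n) A R^(2/3) S^(1/2) = (1.486/0.037) × 166.2 × 4.35^(2/3) × 0.017^(1/2) = 2320 ft³/s.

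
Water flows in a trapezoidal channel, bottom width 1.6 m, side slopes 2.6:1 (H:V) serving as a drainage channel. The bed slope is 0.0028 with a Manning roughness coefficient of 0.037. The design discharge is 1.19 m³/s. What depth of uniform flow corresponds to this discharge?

Manning's equation rearranged: A R^(2/3) = nQ / (1·√S) = 0.037 × 1.19 / (√0.0028) = 0.8321.
Try y = 0.643 m: A R^(2/3) = 1.153 — too large.
Try y = 0.376 m: A R^(2/3) = 0.3971 — too small.
Try y = 0.548 m: A R^(2/3) = 0.833 — close enough.

y_n = 0.548 m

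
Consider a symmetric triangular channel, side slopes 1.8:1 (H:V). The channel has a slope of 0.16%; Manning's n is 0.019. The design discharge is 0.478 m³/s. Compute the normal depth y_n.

y_n = 0.566 m

Manning's equation rearranged: A R^(2/3) = nQ / (1·√S) = 0.019 × 0.478 / (√0.0016) = 0.2271.
Try y = 0.691 m: A R^(2/3) = 0.3869 — over.
Try y = 0.465 m: A R^(2/3) = 0.1345 — short.
Try y = 0.566 m: A R^(2/3) = 0.2272 — ≈ 0.2271.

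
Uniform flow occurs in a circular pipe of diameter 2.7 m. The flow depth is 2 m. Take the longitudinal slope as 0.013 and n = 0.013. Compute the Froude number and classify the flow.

supercritical

For a circular section of diameter D = 2.7 m at depth y = 2 m, the central angle is θ = 2 arccos(1 − 2y/D) = 4.146 rad. Then A = (D²/8)(θ − sin θ) = 4.547 m² and P = Dθ/2 = 5.597 m.
Hydraulic radius R = A/P = 4.547/5.597 = 0.8124 m.
V = (1/n) R^(2/3) √S = (1/0.013) × 0.8124^(2/3) × √0.013 = 7.636 m/s. Hydraulic depth D_h = A/T = 4.547/2.366 = 1.922 m.
Froude number Fr = V/√(g·D_h) = 7.636/√(9.81×1.922) = 1.76, which is greater than 1, so the flow is supercritical.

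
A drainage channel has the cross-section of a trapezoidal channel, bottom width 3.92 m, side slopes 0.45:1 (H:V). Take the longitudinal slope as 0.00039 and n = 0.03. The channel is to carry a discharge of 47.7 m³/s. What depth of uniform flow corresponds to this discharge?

Manning's equation rearranged: A R^(2/3) = nQ / (1·√S) = 0.03 × 47.7 / (√0.00039) = 72.46.
At y = 7.83 m: A R^(2/3) = 114.8 — too large.
At y = 5.34 m: A R^(2/3) = 56.42 — too small.
At y = 6.13 m: A R^(2/3) = 72.52 — ≈ 72.46.

y_n = 6.13 m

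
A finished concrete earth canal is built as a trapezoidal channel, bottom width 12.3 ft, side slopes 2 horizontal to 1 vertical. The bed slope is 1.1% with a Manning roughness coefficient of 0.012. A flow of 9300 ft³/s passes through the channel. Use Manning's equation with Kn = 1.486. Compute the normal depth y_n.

Manning's equation rearranged: A R^(2/3) = nQ / (1.486·√S) = 0.012 × 9300 / (1.486 × √0.011) = 716.1.
Try y = 9.37 ft: A R^(2/3) = 891.4 — high.
Try y = 8.46 ft: A R^(2/3) = 716.1 — close enough.

y_n = 8.46 ft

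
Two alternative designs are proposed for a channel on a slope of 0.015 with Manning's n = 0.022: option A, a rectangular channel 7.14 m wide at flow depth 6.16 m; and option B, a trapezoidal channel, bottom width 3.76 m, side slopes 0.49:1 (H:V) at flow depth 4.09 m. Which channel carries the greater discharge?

Channel A: Flow area A = b·y = 7.14 × 6.16 = 43.98 m². Wetted perimeter P = b + 2y = 7.14 + 2×6.16 = 19.46 m. Hydraulic radius R = A/P = 43.98/19.46 = 2.26 m. Q_A = (1/0.022)·43.98·2.26^(2/3)·√0.015 = 421.7 m³/s.
Channel B: With bottom width b = 3.76 m and side slope z = 0.49: A = (b + zy)y = (3.76 + 0.49×4.09)×4.09 = 23.58 m²; P = b + 2y√(1+z²) = 3.76 + 2×4.09×1.114 = 12.87 m. Hydraulic radius R = A/P = 23.58/12.87 = 1.832 m. Q_B = (1/0.022)·23.58·1.832^(2/3)·√0.015 = 196.5 m³/s.
Q_A = 421.7 m³/s vs Q_B = 196.5 m³/s, so channel A carries more.

channel A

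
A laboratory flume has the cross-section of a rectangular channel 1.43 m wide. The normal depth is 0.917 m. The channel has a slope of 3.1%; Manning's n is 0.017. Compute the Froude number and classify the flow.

supercritical

Flow area A = b·y = 1.43 × 0.917 = 1.311 m². Wetted perimeter P = b + 2y = 1.43 + 2×0.917 = 3.264 m.
Hydraulic radius R = A/P = 1.311/3.264 = 0.4017 m.
V = (1/n) R^(2/3) √S = (1/0.017) × 0.4017^(2/3) × √0.031 = 5.639 m/s. Hydraulic depth D_h = A/T = 1.311/1.43 = 0.917 m.
Froude number Fr = V/√(g·D_h) = 5.639/√(9.81×0.917) = 1.88, which is greater than 1, so the flow is supercritical.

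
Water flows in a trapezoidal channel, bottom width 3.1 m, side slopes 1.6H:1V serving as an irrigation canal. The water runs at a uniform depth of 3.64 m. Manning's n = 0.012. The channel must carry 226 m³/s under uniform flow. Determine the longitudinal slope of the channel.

S = 0.0029

With bottom width b = 3.1 m and side slope z = 1.6: A = (b + zy)y = (3.1 + 1.6×3.64)×3.64 = 32.48 m²; P = b + 2y√(1+z²) = 3.1 + 2×3.64×1.887 = 16.84 m.
Hydraulic radius R = A/P = 32.48/16.84 = 1.929 m.
From Manning's equation, S = [nQ / (1 A R^(2/3))]² = [0.012 × 226 / (1 × 32.48 × 1.929^(2/3))]² = 0.0029.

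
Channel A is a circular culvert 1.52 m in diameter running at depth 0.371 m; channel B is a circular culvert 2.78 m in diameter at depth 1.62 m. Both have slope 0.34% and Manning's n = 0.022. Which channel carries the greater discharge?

channel B

Channel A: For a circular section of diameter D = 1.52 m at depth y = 0.371 m, the central angle is θ = 2 arccos(1 − 2y/D) = 2.067 rad. Then A = (D²/8)(θ − sin θ) = 0.343 m² and P = Dθ/2 = 1.571 m. Hydraulic radius R = A/P = 0.343/1.571 = 0.2183 m. Q_A = (1/0.022)·0.343·0.2183^(2/3)·√0.0034 = 0.3296 m³/s.
Channel B: For a circular section of diameter D = 2.78 m at depth y = 1.62 m, the central angle is θ = 2 arccos(1 − 2y/D) = 3.474 rad. Then A = (D²/8)(θ − sin θ) = 3.671 m² and P = Dθ/2 = 4.829 m. Hydraulic radius R = A/P = 3.671/4.829 = 0.7603 m. Q_B = (1/0.022)·3.671·0.7603^(2/3)·√0.0034 = 8.106 m³/s.
Q_A = 0.3296 m³/s vs Q_B = 8.106 m³/s, so channel B carries more.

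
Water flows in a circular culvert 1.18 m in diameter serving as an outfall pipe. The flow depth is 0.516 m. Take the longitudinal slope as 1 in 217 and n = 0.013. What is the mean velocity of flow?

V = 2.18 m/s

For a circular section of diameter D = 1.18 m at depth y = 0.516 m, the central angle is θ = 2 arccos(1 − 2y/D) = 2.89 rad. Then A = (D²/8)(θ − sin θ) = 0.4597 m² and P = Dθ/2 = 1.705 m.
Hydraulic radius R = A/P = 0.4597/1.705 = 0.2696 m.
From Manning's equation, V = (1/n) R^(2/3) S^(1/2) = (1/0.013) × 0.2696^(2/3) × 0.004608^(1/2) = 2.18 m/s.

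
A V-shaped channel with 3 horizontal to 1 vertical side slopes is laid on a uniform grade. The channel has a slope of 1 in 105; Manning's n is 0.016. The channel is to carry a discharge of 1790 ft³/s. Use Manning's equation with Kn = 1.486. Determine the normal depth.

y_n = 5.79 ft

Manning's equation rearranged: A R^(2/3) = nQ / (1.486·√S) = 0.016 × 1790 / (1.486 × √0.009524) = 197.5.
Try y = 5.18 ft: A R^(2/3) = 146.6 — low.
Try y = 6.34 ft: A R^(2/3) = 251.2 — high.
Try y = 5.79 ft: A R^(2/3) = 197.2 — matches.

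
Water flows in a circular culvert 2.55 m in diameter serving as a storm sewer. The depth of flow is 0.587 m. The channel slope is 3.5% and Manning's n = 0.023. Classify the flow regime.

For a circular section of diameter D = 2.55 m at depth y = 0.587 m, the central angle is θ = 2 arccos(1 − 2y/D) = 2.002 rad. Then A = (D²/8)(θ − sin θ) = 0.8884 m² and P = Dθ/2 = 2.552 m.
Hydraulic radius R = A/P = 0.8884/2.552 = 0.3481 m.
V = (1/n) R^(2/3) √S = (1/0.023) × 0.3481^(2/3) × √0.035 = 4.025 m/s. Hydraulic depth D_h = A/T = 0.8884/2.147 = 0.4138 m.
Froude number Fr = V/√(g·D_h) = 4.025/√(9.81×0.4138) = 2, which is greater than 1, so the flow is supercritical.

supercritical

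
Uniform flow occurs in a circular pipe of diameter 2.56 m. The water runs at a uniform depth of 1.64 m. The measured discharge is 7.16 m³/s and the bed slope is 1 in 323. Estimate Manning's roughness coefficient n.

For a circular section of diameter D = 2.56 m at depth y = 1.64 m, the central angle is θ = 2 arccos(1 − 2y/D) = 3.712 rad. Then A = (D²/8)(θ − sin θ) = 3.483 m² and P = Dθ/2 = 4.751 m.
Hydraulic radius R = A/P = 3.483/4.751 = 0.7331 m.
Rearranging Manning's equation: n = (1/Q) A R^(2/3) S^(1/2) = (1/7.16) × 3.483 × 0.7331^(2/3) × √0.003096 = 0.022.

n = 0.022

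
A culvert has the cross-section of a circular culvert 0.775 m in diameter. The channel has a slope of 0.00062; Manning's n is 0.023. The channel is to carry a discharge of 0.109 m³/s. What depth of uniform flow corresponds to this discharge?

y_n = 0.449 m

Manning's equation rearranged: A R^(2/3) = nQ / (1·√S) = 0.023 × 0.109 / (√0.00062) = 0.1007.
Try y = 0.563 m: A R^(2/3) = 0.1386 — high.
Try y = 0.449 m: A R^(2/3) = 0.1005 — matches.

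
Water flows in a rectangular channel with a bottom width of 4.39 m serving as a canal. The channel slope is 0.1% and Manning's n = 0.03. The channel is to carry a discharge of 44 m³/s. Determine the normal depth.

y_n = 6.79 m

Manning's equation rearranged: A R^(2/3) = nQ / (1·√S) = 0.03 × 44 / (√0.001) = 41.74.
Trying y = 8.11 m: A R^(2/3) = 51.26 — too large.
Trying y = 6.01 m: A R^(2/3) = 36.21 — too small.
Trying y = 6.79 m: A R^(2/3) = 41.77 — close enough.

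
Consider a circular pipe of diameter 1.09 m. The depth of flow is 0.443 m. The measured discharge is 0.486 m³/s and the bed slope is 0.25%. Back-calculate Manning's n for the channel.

For a circular section of diameter D = 1.09 m at depth y = 0.443 m, the central angle is θ = 2 arccos(1 − 2y/D) = 2.765 rad. Then A = (D²/8)(θ − sin θ) = 0.356 m² and P = Dθ/2 = 1.507 m.
Hydraulic radius R = A/P = 0.356/1.507 = 0.2363 m.
Rearranging Manning's equation: n = (1/Q) A R^(2/3) S^(1/2) = (1/0.486) × 0.356 × 0.2363^(2/3) × √0.0025 = 0.014.

n = 0.014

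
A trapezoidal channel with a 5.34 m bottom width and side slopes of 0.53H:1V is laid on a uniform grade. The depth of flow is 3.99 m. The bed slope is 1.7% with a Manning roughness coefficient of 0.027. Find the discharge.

Q = 233 m³/s

With bottom width b = 5.34 m and side slope z = 0.53: A = (b + zy)y = (5.34 + 0.53×3.99)×3.99 = 29.74 m²; P = b + 2y√(1+z²) = 5.34 + 2×3.99×1.132 = 14.37 m.
Hydraulic radius R = A/P = 29.74/14.37 = 2.07 m.
Manning's equation: Q = (1/n) A R^(2/3) S^(1/2) = (1/0.027) × 29.74 × 2.07^(2/3) × 0.017^(1/2) = 233 m³/s.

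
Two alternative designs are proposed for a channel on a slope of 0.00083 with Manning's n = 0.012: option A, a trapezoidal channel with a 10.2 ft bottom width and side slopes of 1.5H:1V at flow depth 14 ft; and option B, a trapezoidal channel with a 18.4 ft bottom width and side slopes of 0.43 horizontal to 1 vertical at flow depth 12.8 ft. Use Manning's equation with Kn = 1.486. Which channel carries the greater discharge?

channel A

Channel A: With bottom width b = 10.2 ft and side slope z = 1.5: A = (b + zy)y = (10.2 + 1.5×14)×14 = 436.8 ft²; P = b + 2y√(1+z²) = 10.2 + 2×14×1.803 = 60.68 ft. Hydraulic radius R = A/P = 436.8/60.68 = 7.199 ft. Q_A = (1.486/0.012)·436.8·7.199^(2/3)·√0.00083 = 5810 ft³/s.
Channel B: With bottom width b = 18.4 ft and side slope z = 0.43: A = (b + zy)y = (18.4 + 0.43×12.8)×12.8 = 306 ft²; P = b + 2y√(1+z²) = 18.4 + 2×12.8×1.089 = 46.27 ft. Hydraulic radius R = A/P = 306/46.27 = 6.613 ft. Q_B = (1.486/0.012)·306·6.613^(2/3)·√0.00083 = 3846 ft³/s.
Q_A = 5810 ft³/s vs Q_B = 3846 ft³/s, so channel A carries more.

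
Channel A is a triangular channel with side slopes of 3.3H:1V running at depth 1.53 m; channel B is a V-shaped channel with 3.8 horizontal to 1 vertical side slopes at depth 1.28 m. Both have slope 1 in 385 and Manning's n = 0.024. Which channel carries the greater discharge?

channel A

Channel A: For a triangular section with side slope z = 3.3: A = zy² = 3.3×1.53² = 7.725 m²; P = 2y√(1+z²) = 2×1.53×3.448 = 10.55 m. Hydraulic radius R = A/P = 7.725/10.55 = 0.7321 m. Q_A = (1/0.024)·7.725·0.7321^(2/3)·√0.002597 = 13.33 m³/s.
Channel B: For a triangular section with side slope z = 3.8: A = zy² = 3.8×1.28² = 6.226 m²; P = 2y√(1+z²) = 2×1.28×3.929 = 10.06 m. Hydraulic radius R = A/P = 6.226/10.06 = 0.6189 m. Q_B = (1/0.024)·6.226·0.6189^(2/3)·√0.002597 = 9.602 m³/s.
Q_A = 13.33 m³/s vs Q_B = 9.602 m³/s, so channel A carries more.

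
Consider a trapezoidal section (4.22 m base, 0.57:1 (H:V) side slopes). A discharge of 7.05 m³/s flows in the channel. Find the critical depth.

y_c = 0.638 m

At critical depth, Q² T / (g A³) = 1, i.e. A³/T = Q²/g = 7.05²/9.81 = 5.067.
Trying y = 0.79 m: A³/T = 9.808 — over.
Trying y = 0.549 m: A³/T = 3.18 — short.
Trying y = 0.638 m: A³/T = 5.055 — ≈ 5.067.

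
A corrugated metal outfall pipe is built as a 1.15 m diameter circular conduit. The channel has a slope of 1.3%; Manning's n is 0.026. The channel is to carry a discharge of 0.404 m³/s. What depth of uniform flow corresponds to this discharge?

y_n = 0.352 m

Manning's equation rearranged: A R^(2/3) = nQ / (1·√S) = 0.026 × 0.404 / (√0.013) = 0.09213.
Trying y = 0.29 m: A R^(2/3) = 0.06305 — too small.
Trying y = 0.442 m: A R^(2/3) = 0.1417 — too large.
Trying y = 0.352 m: A R^(2/3) = 0.09211 — ≈ 0.09213.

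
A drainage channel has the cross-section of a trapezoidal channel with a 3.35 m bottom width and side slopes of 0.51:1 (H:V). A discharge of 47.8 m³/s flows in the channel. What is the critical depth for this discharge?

y_c = 2.41 m

At critical depth, Q² T / (g A³) = 1, i.e. A³/T = Q²/g = 47.8²/9.81 = 232.9.
Trying y = 2.65 m: A³/T = 319.5 — high.
Trying y = 2.01 m: A³/T = 125.9 — low.
Trying y = 2.41 m: A³/T = 231.4 — matches.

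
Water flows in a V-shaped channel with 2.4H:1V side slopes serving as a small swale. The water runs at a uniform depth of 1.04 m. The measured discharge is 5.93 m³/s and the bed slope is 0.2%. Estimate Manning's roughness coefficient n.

For a triangular section with side slope z = 2.4: A = zy² = 2.4×1.04² = 2.596 m²; P = 2y√(1+z²) = 2×1.04×2.6 = 5.408 m.
Hydraulic radius R = A/P = 2.596/5.408 = 0.48 m.
Rearranging Manning's equation: n = (1/Q) A R^(2/3) S^(1/2) = (1/5.93) × 2.596 × 0.48^(2/3) × √0.002 = 0.012.

n = 0.012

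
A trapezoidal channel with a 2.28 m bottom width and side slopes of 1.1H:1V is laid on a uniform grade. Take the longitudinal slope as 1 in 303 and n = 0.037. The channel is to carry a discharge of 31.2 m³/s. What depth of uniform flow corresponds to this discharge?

y_n = 2.88 m

Manning's equation rearranged: A R^(2/3) = nQ / (1·√S) = 0.037 × 31.2 / (√0.0033) = 20.09.
At y = 2.3 m: A R^(2/3) = 12.58 — short.
At y = 3.18 m: A R^(2/3) = 24.78 — over.
At y = 2.88 m: A R^(2/3) = 20.07 — close enough.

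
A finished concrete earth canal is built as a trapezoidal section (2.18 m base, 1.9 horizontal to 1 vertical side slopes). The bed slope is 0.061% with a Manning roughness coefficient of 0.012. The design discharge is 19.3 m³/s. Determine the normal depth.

y_n = 1.73 m

Manning's equation rearranged: A R^(2/3) = nQ / (1·√S) = 0.012 × 19.3 / (√0.00061) = 9.377.
Trying y = 1.5 m: A R^(2/3) = 6.903 — too small.
Trying y = 2.08 m: A R^(2/3) = 13.98 — too large.
Trying y = 1.73 m: A R^(2/3) = 9.359 — ≈ 9.377.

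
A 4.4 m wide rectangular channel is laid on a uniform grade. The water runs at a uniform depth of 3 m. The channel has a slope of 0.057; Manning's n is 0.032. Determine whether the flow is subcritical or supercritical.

Flow area A = b·y = 4.4 × 3 = 13.2 m². Wetted perimeter P = b + 2y = 4.4 + 2×3 = 10.4 m.
Hydraulic radius R = A/P = 13.2/10.4 = 1.269 m.
V = (1/n) R^(2/3) √S = (1/0.032) × 1.269^(2/3) × √0.057 = 8.746 m/s. Hydraulic depth D_h = A/T = 13.2/4.4 = 3 m.
Froude number Fr = V/√(g·D_h) = 8.746/√(9.81×3) = 1.61, which is greater than 1, so the flow is supercritical.

supercritical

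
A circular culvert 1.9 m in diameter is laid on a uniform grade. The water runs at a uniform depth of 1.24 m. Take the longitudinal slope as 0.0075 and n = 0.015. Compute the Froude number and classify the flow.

For a circular section of diameter D = 1.9 m at depth y = 1.24 m, the central angle is θ = 2 arccos(1 − 2y/D) = 3.762 rad. Then A = (D²/8)(θ − sin θ) = 1.96 m² and P = Dθ/2 = 3.574 m.
Hydraulic radius R = A/P = 1.96/3.574 = 0.5484 m.
V = (1/n) R^(2/3) √S = (1/0.015) × 0.5484^(2/3) × √0.0075 = 3.868 m/s. Hydraulic depth D_h = A/T = 1.96/1.809 = 1.083 m.
Froude number Fr = V/√(g·D_h) = 3.868/√(9.81×1.083) = 1.19, which is greater than 1, so the flow is supercritical.

supercritical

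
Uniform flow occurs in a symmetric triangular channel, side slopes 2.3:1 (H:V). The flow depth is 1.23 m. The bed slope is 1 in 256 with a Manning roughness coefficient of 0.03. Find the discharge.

For a triangular section with side slope z = 2.3: A = zy² = 2.3×1.23² = 3.48 m²; P = 2y√(1+z²) = 2×1.23×2.508 = 6.17 m.
Hydraulic radius R = A/P = 3.48/6.17 = 0.564 m.
Manning's equation: Q = (1/n) A R^(2/3) S^(1/2) = (1/0.03) × 3.48 × 0.564^(2/3) × 0.003906^(1/2) = 4.95 m³/s.

Q = 4.95 m³/s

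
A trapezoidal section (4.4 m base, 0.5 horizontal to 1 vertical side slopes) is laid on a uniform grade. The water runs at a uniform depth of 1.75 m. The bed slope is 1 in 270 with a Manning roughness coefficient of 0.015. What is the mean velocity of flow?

With bottom width b = 4.4 m and side slope z = 0.5: A = (b + zy)y = (4.4 + 0.5×1.75)×1.75 = 9.231 m²; P = b + 2y√(1+z²) = 4.4 + 2×1.75×1.118 = 8.313 m.
Hydraulic radius R = A/P = 9.231/8.313 = 1.11 m.
From Manning's equation, V = (1/n) R^(2/3) S^(1/2) = (1/0.015) × 1.11^(2/3) × 0.003704^(1/2) = 4.35 m/s.

V = 4.35 m/s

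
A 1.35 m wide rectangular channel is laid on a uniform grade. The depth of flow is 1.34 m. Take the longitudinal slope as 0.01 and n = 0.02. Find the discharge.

Flow area A = b·y = 1.35 × 1.34 = 1.809 m². Wetted perimeter P = b + 2y = 1.35 + 2×1.34 = 4.03 m.
Hydraulic radius R = A/P = 1.809/4.03 = 0.4489 m.
Manning's equation: Q = (1/n) A R^(2/3) S^(1/2) = (1/0.02) × 1.809 × 0.4489^(2/3) × 0.01^(1/2) = 5.3 m³/s.

Q = 5.3 m³/s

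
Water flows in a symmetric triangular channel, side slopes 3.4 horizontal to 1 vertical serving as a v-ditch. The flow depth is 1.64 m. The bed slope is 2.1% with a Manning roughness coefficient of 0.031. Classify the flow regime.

For a triangular section with side slope z = 3.4: A = zy² = 3.4×1.64² = 9.145 m²; P = 2y√(1+z²) = 2×1.64×3.544 = 11.62 m.
Hydraulic radius R = A/P = 9.145/11.62 = 0.7867 m.
V = (1/n) R^(2/3) √S = (1/0.031) × 0.7867^(2/3) × √0.021 = 3.984 m/s. Hydraulic depth D_h = A/T = 9.145/11.15 = 0.82 m.
Froude number Fr = V/√(g·D_h) = 3.984/√(9.81×0.82) = 1.4, which is greater than 1, so the flow is supercritical.

supercritical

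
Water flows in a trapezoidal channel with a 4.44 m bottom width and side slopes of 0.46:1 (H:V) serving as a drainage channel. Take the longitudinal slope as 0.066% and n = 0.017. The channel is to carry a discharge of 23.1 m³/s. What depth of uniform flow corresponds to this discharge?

Manning's equation rearranged: A R^(2/3) = nQ / (1·√S) = 0.017 × 23.1 / (√0.00066) = 15.29.
Trying y = 2.89 m: A R^(2/3) = 22.27 — high.
Trying y = 2.3 m: A R^(2/3) = 15.3 — matches.

y_n = 2.3 m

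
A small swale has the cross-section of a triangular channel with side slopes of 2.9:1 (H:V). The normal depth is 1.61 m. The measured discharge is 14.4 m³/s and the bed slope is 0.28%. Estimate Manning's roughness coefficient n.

For a triangular section with side slope z = 2.9: A = zy² = 2.9×1.61² = 7.517 m²; P = 2y√(1+z²) = 2×1.61×3.068 = 9.878 m.
Hydraulic radius R = A/P = 7.517/9.878 = 0.761 m.
Rearranging Manning's equation: n = (1/Q) A R^(2/3) S^(1/2) = (1/14.4) × 7.517 × 0.761^(2/3) × √0.0028 = 0.023.

n = 0.023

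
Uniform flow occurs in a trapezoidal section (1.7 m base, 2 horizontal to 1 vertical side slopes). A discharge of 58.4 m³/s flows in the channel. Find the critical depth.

y_c = 2.42 m

At critical depth, Q² T / (g A³) = 1, i.e. A³/T = Q²/g = 58.4²/9.81 = 347.7.
Trying y = 2.73 m: A³/T = 591.8 — over.
Trying y = 2.42 m: A³/T = 348.4 — matches.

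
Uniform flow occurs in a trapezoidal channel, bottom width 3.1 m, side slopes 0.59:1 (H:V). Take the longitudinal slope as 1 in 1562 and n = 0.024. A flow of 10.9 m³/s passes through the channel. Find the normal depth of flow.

Manning's equation rearranged: A R^(2/3) = nQ / (1·√S) = 0.024 × 10.9 / (√0.0006402) = 10.34.
Try y = 1.84 m: A R^(2/3) = 7.929 — low.
Try y = 2.45 m: A R^(2/3) = 13.04 — high.
Try y = 2.15 m: A R^(2/3) = 10.37 — close enough.

y_n = 2.15 m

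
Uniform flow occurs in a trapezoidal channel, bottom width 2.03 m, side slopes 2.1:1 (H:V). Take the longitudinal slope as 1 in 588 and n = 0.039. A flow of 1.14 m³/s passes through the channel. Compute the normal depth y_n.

y_n = 0.597 m

Manning's equation rearranged: A R^(2/3) = nQ / (1·√S) = 0.039 × 1.14 / (√0.001701) = 1.078.
Try y = 0.478 m: A R^(2/3) = 0.7077 — too small.
Try y = 0.659 m: A R^(2/3) = 1.304 — too large.
Try y = 0.597 m: A R^(2/3) = 1.078 — matches.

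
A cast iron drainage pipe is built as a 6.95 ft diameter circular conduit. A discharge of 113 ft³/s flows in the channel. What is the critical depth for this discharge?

At critical depth, Q² T / (g A³) = 1, i.e. A³/T = Q²/g = 113²/32.2 = 396.6.
Try y = 2.29 ft: A³/T = 197.9 — low.
Try y = 2.97 ft: A³/T = 538.5 — high.
Try y = 2.74 ft: A³/T = 395.2 — ≈ 396.6.

y_c = 2.74 ft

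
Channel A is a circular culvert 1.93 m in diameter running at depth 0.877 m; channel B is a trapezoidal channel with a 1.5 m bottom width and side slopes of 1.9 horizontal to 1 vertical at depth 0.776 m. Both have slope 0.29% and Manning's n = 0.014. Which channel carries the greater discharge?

channel B

Channel A: For a circular section of diameter D = 1.93 m at depth y = 0.877 m, the central angle is θ = 2 arccos(1 − 2y/D) = 2.959 rad. Then A = (D²/8)(θ − sin θ) = 1.293 m² and P = Dθ/2 = 2.855 m. Hydraulic radius R = A/P = 1.293/2.855 = 0.4529 m. Q_A = (1/0.014)·1.293·0.4529^(2/3)·√0.0029 = 2.933 m³/s.
Channel B: With bottom width b = 1.5 m and side slope z = 1.9: A = (b + zy)y = (1.5 + 1.9×0.776)×0.776 = 2.308 m²; P = b + 2y√(1+z²) = 1.5 + 2×0.776×2.147 = 4.832 m. Hydraulic radius R = A/P = 2.308/4.832 = 0.4776 m. Q_B = (1/0.014)·2.308·0.4776^(2/3)·√0.0029 = 5.425 m³/s.
Q_A = 2.933 m³/s vs Q_B = 5.425 m³/s, so channel B carries more.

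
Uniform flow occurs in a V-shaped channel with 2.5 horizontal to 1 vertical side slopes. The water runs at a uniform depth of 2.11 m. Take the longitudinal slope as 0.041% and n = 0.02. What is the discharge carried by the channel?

For a triangular section with side slope z = 2.5: A = zy² = 2.5×2.11² = 11.13 m²; P = 2y√(1+z²) = 2×2.11×2.693 = 11.36 m.
Hydraulic radius R = A/P = 11.13/11.36 = 0.9795 m.
Manning's equation: Q = (1/n) A R^(2/3) S^(1/2) = (1/0.02) × 11.13 × 0.9795^(2/3) × 0.00041^(1/2) = 11.1 m³/s.

Q = 11.1 m³/s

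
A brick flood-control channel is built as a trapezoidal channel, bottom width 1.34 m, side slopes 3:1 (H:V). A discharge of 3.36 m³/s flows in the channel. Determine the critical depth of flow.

y_c = 0.576 m

At critical depth, Q² T / (g A³) = 1, i.e. A³/T = Q²/g = 3.36²/9.81 = 1.151.
Try y = 0.661 m: A³/T = 1.997 — over.
Try y = 0.487 m: A³/T = 0.5955 — short.
Try y = 0.576 m: A³/T = 1.151 — ≈ 1.151.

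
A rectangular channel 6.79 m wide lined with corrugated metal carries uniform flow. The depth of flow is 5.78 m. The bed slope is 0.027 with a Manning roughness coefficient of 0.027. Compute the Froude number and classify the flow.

Flow area A = b·y = 6.79 × 5.78 = 39.25 m². Wetted perimeter P = b + 2y = 6.79 + 2×5.78 = 18.35 m.
Hydraulic radius R = A/P = 39.25/18.35 = 2.139 m.
V = (1/n) R^(2/3) √S = (1/0.027) × 2.139^(2/3) × √0.027 = 10.1 m/s. Hydraulic depth D_h = A/T = 39.25/6.79 = 5.78 m.
Froude number Fr = V/√(g·D_h) = 10.1/√(9.81×5.78) = 1.34, which is greater than 1, so the flow is supercritical.

supercritical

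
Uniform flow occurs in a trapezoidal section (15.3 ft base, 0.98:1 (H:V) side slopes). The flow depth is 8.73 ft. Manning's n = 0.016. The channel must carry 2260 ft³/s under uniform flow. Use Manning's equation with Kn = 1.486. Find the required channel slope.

S = 0.0015

With bottom width b = 15.3 ft and side slope z = 0.98: A = (b + zy)y = (15.3 + 0.98×8.73)×8.73 = 208.3 ft²; P = b + 2y√(1+z²) = 15.3 + 2×8.73×1.4 = 39.75 ft.
Hydraulic radius R = A/P = 208.3/39.75 = 5.24 ft.
From Manning's equation, S = [nQ / (1.486 A R^(2/3))]² = [0.016 × 2260 / (1.486 × 208.3 × 5.24^(2/3))]² = 0.0015.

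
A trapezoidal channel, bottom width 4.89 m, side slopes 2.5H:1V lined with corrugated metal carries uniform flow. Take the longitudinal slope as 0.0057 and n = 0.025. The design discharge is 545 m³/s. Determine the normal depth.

y_n = 5.13 m

Manning's equation rearranged: A R^(2/3) = nQ / (1·√S) = 0.025 × 545 / (√0.0057) = 180.5.
Trying y = 4.43 m: A R^(2/3) = 128.9 — short.
Trying y = 6.4 m: A R^(2/3) = 302.1 — over.
Trying y = 5.13 m: A R^(2/3) = 180.3 — matches.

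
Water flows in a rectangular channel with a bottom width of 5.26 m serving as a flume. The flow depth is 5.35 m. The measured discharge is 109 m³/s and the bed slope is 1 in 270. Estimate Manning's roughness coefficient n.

Flow area A = b·y = 5.26 × 5.35 = 28.14 m². Wetted perimeter P = b + 2y = 5.26 + 2×5.35 = 15.96 m.
Hydraulic radius R = A/P = 28.14/15.96 = 1.763 m.
Rearranging Manning's equation: n = (1/Q) A R^(2/3) S^(1/2) = (1/109) × 28.14 × 1.763^(2/3) × √0.003704 = 0.0229.

n = 0.0229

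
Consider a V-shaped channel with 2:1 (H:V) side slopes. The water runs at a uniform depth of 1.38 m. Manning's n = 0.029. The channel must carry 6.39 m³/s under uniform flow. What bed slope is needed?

For a triangular section with side slope z = 2: A = zy² = 2×1.38² = 3.809 m²; P = 2y√(1+z²) = 2×1.38×2.236 = 6.172 m.
Hydraulic radius R = A/P = 3.809/6.172 = 0.6172 m.
From Manning's equation, S = [nQ / (1 A R^(2/3))]² = [0.029 × 6.39 / (1 × 3.809 × 0.6172^(2/3))]² = 0.00451.

S = 0.00451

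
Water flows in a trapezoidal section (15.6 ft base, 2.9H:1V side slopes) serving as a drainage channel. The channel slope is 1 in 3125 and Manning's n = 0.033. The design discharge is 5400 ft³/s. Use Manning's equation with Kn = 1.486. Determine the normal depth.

Manning's equation rearranged: A R^(2/3) = nQ / (1.486·√S) = 0.033 × 5400 / (1.486 × √0.00032) = 6704.
At y = 22.4 ft: A R^(2/3) = 9349 — over.
At y = 17 ft: A R^(2/3) = 4845 — short.
At y = 19.5 ft: A R^(2/3) = 6705 — ≈ 6704.

y_n = 19.5 ft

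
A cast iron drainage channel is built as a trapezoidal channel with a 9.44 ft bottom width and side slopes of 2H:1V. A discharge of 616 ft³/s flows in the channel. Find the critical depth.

y_c = 3.87 ft

At critical depth, Q² T / (g A³) = 1, i.e. A³/T = Q²/g = 616²/32.2 = 11780.
Trying y = 2.7 ft: A³/T = 3178 — low.
Trying y = 3.87 ft: A³/T = 11790 — close enough.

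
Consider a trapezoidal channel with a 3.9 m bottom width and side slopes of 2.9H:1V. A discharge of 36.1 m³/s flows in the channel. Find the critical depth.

At critical depth, Q² T / (g A³) = 1, i.e. A³/T = Q²/g = 36.1²/9.81 = 132.8.
Trying y = 1.06 m: A³/T = 40.21 — low.
Trying y = 1.61 m: A³/T = 198.4 — high.
Trying y = 1.45 m: A³/T = 131.9 — ≈ 132.8.

y_c = 1.45 m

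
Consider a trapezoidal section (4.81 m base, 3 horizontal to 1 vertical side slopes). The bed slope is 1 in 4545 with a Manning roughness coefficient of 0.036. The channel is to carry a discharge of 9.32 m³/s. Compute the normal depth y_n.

y_n = 1.91 m

Manning's equation rearranged: A R^(2/3) = nQ / (1·√S) = 0.036 × 9.32 / (√0.00022) = 22.62.
Try y = 1.31 m: A R^(2/3) = 10.47 — short.
Try y = 1.91 m: A R^(2/3) = 22.63 — matches.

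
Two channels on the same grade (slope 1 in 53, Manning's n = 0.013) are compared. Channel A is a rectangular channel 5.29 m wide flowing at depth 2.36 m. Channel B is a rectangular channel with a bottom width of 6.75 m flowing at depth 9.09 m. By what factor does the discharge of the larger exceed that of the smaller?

Channel A: Flow area A = b·y = 5.29 × 2.36 = 12.48 m². Wetted perimeter P = b + 2y = 5.29 + 2×2.36 = 10.01 m. Hydraulic radius R = A/P = 12.48/10.01 = 1.247 m. Q_A = (1/0.013)·12.48·1.247^(2/3)·√0.01887 = 152.8 m³/s.
Channel B: Flow area A = b·y = 6.75 × 9.09 = 61.36 m². Wetted perimeter P = b + 2y = 6.75 + 2×9.09 = 24.93 m. Hydraulic radius R = A/P = 61.36/24.93 = 2.461 m. Q_B = (1/0.013)·61.36·2.461^(2/3)·√0.01887 = 1182 m³/s.
The larger discharge is 1182 m³/s and the smaller is 152.8 m³/s; the ratio is 7.73.

7.73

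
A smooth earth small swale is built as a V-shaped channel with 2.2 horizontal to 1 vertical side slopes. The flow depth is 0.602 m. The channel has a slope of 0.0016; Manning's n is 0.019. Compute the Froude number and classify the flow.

subcritical

For a triangular section with side slope z = 2.2: A = zy² = 2.2×0.602² = 0.7973 m²; P = 2y√(1+z²) = 2×0.602×2.417 = 2.91 m.
Hydraulic radius R = A/P = 0.7973/2.91 = 0.274 m.
V = (1/n) R^(2/3) √S = (1/0.019) × 0.274^(2/3) × √0.0016 = 0.8882 m/s. Hydraulic depth D_h = A/T = 0.7973/2.649 = 0.301 m.
Froude number Fr = V/√(g·D_h) = 0.8882/√(9.81×0.301) = 0.517, which is less than 1, so the flow is subcritical.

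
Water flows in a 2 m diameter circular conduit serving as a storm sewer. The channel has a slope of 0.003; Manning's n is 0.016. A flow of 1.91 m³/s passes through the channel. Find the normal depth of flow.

y_n = 0.726 m

Manning's equation rearranged: A R^(2/3) = nQ / (1·√S) = 0.016 × 1.91 / (√0.003) = 0.5579.
Trying y = 0.843 m: A R^(2/3) = 0.7335 — over.
Trying y = 0.642 m: A R^(2/3) = 0.4415 — short.
Trying y = 0.726 m: A R^(2/3) = 0.5573 — ≈ 0.5579.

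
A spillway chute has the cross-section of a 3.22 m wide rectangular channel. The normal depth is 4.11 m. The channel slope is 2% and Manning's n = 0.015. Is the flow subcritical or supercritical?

supercritical

Flow area A = b·y = 3.22 × 4.11 = 13.23 m². Wetted perimeter P = b + 2y = 3.22 + 2×4.11 = 11.44 m.
Hydraulic radius R = A/P = 13.23/11.44 = 1.157 m.
V = (1/n) R^(2/3) √S = (1/0.015) × 1.157^(2/3) × √0.02 = 10.39 m/s. Hydraulic depth D_h = A/T = 13.23/3.22 = 4.11 m.
Froude number Fr = V/√(g·D_h) = 10.39/√(9.81×4.11) = 1.64, which is greater than 1, so the flow is supercritical.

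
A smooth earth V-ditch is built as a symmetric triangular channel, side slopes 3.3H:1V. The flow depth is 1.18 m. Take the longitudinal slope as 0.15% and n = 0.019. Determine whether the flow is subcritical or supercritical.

subcritical

For a triangular section with side slope z = 3.3: A = zy² = 3.3×1.18² = 4.595 m²; P = 2y√(1+z²) = 2×1.18×3.448 = 8.138 m.
Hydraulic radius R = A/P = 4.595/8.138 = 0.5646 m.
V = (1/n) R^(2/3) √S = (1/0.019) × 0.5646^(2/3) × √0.0015 = 1.393 m/s. Hydraulic depth D_h = A/T = 4.595/7.788 = 0.59 m.
Froude number Fr = V/√(g·D_h) = 1.393/√(9.81×0.59) = 0.579, which is less than 1, so the flow is subcritical.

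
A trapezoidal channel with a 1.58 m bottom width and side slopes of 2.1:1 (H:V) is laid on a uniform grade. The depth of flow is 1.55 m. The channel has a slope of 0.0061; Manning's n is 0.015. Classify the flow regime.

With bottom width b = 1.58 m and side slope z = 2.1: A = (b + zy)y = (1.58 + 2.1×1.55)×1.55 = 7.494 m²; P = b + 2y√(1+z²) = 1.58 + 2×1.55×2.326 = 8.79 m.
Hydraulic radius R = A/P = 7.494/8.79 = 0.8525 m.
V = (1/n) R^(2/3) √S = (1/0.015) × 0.8525^(2/3) × √0.0061 = 4.682 m/s. Hydraulic depth D_h = A/T = 7.494/8.09 = 0.9264 m.
Froude number Fr = V/√(g·D_h) = 4.682/√(9.81×0.9264) = 1.55, which is greater than 1, so the flow is supercritical.

supercritical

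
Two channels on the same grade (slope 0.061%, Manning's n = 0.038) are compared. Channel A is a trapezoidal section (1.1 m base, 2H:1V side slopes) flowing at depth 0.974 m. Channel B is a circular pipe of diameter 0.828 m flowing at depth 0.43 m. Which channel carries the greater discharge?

channel A

Channel A: With bottom width b = 1.1 m and side slope z = 2: A = (b + zy)y = (1.1 + 2×0.974)×0.974 = 2.969 m²; P = b + 2y√(1+z²) = 1.1 + 2×0.974×2.236 = 5.456 m. Hydraulic radius R = A/P = 2.969/5.456 = 0.5441 m. Q_A = (1/0.038)·2.969·0.5441^(2/3)·√0.00061 = 1.286 m³/s.
Channel B: For a circular section of diameter D = 0.828 m at depth y = 0.43 m, the central angle is θ = 2 arccos(1 − 2y/D) = 3.219 rad. Then A = (D²/8)(θ − sin θ) = 0.2825 m² and P = Dθ/2 = 1.333 m. Hydraulic radius R = A/P = 0.2825/1.333 = 0.212 m. Q_B = (1/0.038)·0.2825·0.212^(2/3)·√0.00061 = 0.06527 m³/s.
Q_A = 1.286 m³/s vs Q_B = 0.06527 m³/s, so channel A carries more.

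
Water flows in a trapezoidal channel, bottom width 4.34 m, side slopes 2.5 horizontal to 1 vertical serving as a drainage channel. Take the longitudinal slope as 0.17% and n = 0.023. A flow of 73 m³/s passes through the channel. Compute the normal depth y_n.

Manning's equation rearranged: A R^(2/3) = nQ / (1·√S) = 0.023 × 73 / (√0.0017) = 40.72.
Try y = 3.3 m: A R^(2/3) = 63.26 — too large.
Try y = 1.86 m: A R^(2/3) = 18.51 — too small.
Try y = 2.7 m: A R^(2/3) = 40.72 — close enough.

y_n = 2.7 m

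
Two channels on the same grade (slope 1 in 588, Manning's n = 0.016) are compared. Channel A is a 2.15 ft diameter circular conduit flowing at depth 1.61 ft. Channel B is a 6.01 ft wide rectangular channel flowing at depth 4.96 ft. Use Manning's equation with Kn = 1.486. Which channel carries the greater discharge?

Channel A: For a circular section of diameter D = 2.15 ft at depth y = 1.61 ft, the central angle is θ = 2 arccos(1 − 2y/D) = 4.183 rad. Then A = (D²/8)(θ − sin θ) = 2.916 ft² and P = Dθ/2 = 4.497 ft. Hydraulic radius R = A/P = 2.916/4.497 = 0.6484 ft. Q_A = (1.486/0.016)·2.916·0.6484^(2/3)·√0.001701 = 8.367 ft³/s.
Channel B: Flow area A = b·y = 6.01 × 4.96 = 29.81 ft². Wetted perimeter P = b + 2y = 6.01 + 2×4.96 = 15.93 ft. Hydraulic radius R = A/P = 29.81/15.93 = 1.871 ft. Q_B = (1.486/0.016)·29.81·1.871^(2/3)·√0.001701 = 173.4 ft³/s.
Q_A = 8.367 ft³/s vs Q_B = 173.4 ft³/s, so channel B carries more.

channel B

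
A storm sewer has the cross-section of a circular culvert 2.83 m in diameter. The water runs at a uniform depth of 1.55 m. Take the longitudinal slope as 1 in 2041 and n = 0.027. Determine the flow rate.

Q = 2.38 m³/s

For a circular section of diameter D = 2.83 m at depth y = 1.55 m, the central angle is θ = 2 arccos(1 − 2y/D) = 3.333 rad. Then A = (D²/8)(θ − sin θ) = 3.527 m² and P = Dθ/2 = 4.716 m.
Hydraulic radius R = A/P = 3.527/4.716 = 0.7478 m.
Manning's equation: Q = (1/n) A R^(2/3) S^(1/2) = (1/0.027) × 3.527 × 0.7478^(2/3) × 0.00049^(1/2) = 2.38 m³/s.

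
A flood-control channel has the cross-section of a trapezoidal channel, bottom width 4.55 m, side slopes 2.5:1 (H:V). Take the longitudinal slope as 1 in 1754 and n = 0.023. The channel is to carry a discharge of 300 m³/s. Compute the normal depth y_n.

y_n = 6.34 m

Manning's equation rearranged: A R^(2/3) = nQ / (1·√S) = 0.023 × 300 / (√0.0005701) = 289.
Try y = 7.57 m: A R^(2/3) = 441.9 — high.
Try y = 4.7 m: A R^(2/3) = 143.6 — low.
Try y = 6.34 m: A R^(2/3) = 289.1 — matches.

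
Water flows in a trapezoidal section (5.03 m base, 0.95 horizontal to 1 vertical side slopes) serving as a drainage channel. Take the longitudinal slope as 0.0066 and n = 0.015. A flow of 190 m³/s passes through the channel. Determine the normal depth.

Manning's equation rearranged: A R^(2/3) = nQ / (1·√S) = 0.015 × 190 / (√0.0066) = 35.08.
Try y = 2.33 m: A R^(2/3) = 21.85 — too small.
Try y = 3.82 m: A R^(2/3) = 54.67 — too large.
Try y = 3.02 m: A R^(2/3) = 35.11 — matches.

y_n = 3.02 m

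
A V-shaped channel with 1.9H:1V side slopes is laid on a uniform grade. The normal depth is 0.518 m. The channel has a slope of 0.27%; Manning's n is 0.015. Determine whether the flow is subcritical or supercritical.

subcritical

For a triangular section with side slope z = 1.9: A = zy² = 1.9×0.518² = 0.5098 m²; P = 2y√(1+z²) = 2×0.518×2.147 = 2.224 m.
Hydraulic radius R = A/P = 0.5098/2.224 = 0.2292 m.
V = (1/n) R^(2/3) √S = (1/0.015) × 0.2292^(2/3) × √0.0027 = 1.297 m/s. Hydraulic depth D_h = A/T = 0.5098/1.968 = 0.259 m.
Froude number Fr = V/√(g·D_h) = 1.297/√(9.81×0.259) = 0.814, which is less than 1, so the flow is subcritical.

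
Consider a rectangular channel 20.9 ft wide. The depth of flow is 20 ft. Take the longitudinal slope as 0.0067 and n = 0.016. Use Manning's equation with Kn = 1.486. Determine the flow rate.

Flow area A = b·y = 20.9 × 20 = 418 ft². Wetted perimeter P = b + 2y = 20.9 + 2×20 = 60.9 ft.
Hydraulic radius R = A/P = 418/60.9 = 6.864 ft.
Manning's equation: Q = (1.486/n) A R^(2/3) S^(1/2) = (1.486/0.016) × 418 × 6.864^(2/3) × 0.0067^(1/2) = 11500 ft³/s.

Q = 11500 ft³/s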